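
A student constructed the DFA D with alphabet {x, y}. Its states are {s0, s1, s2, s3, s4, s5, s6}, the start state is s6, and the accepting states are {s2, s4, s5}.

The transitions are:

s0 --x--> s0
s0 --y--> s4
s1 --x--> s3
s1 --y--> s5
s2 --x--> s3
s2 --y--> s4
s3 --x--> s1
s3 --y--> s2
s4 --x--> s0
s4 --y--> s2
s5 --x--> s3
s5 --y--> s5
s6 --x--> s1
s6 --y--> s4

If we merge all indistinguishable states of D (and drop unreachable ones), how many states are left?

P0 = {s2,s4,s5} | {s0,s1,s3,s6}.
Stable partition: {s2,s4,s5} | {s0,s1,s3,s6} — 2 equivalence classes.

2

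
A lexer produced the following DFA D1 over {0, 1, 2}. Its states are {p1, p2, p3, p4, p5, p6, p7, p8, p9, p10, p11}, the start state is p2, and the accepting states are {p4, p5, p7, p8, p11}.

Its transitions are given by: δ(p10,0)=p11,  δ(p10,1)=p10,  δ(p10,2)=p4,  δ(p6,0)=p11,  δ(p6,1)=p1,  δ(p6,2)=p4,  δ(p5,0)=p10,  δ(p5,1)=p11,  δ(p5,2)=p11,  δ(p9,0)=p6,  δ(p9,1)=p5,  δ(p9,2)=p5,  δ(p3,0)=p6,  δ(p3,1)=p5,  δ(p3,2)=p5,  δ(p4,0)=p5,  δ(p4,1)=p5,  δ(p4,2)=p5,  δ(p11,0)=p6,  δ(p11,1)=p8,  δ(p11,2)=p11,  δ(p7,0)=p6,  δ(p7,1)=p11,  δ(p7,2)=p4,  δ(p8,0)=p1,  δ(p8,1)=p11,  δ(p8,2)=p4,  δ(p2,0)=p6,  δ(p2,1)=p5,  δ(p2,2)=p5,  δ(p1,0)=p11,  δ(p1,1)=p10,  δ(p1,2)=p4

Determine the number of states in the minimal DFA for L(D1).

6

Reachable states from the start: {p1,p2,p4,p5,p6,p8,p10,p11}. Unreachable: {p3,p7,p9} — drop them.
Start with accepting vs non-accepting: {p4,p5,p8,p11} | {p1,p2,p6,p10}.
Refine {p4,p5,p8,p11} on symbol 0: members go to different blocks, giving {p5,p8,p11} and {p4}.
Split {p5,p8,p11} by δ(·,2) → {p5,p11} and {p8}.
On input 1, block {p5,p11} splits into {p5} and {p11}.
On input 0, block {p1,p2,p6,p10} splits into {p1,p6,p10} and {p2}.
No further refinement is possible. Final partition (6 blocks): {p5} | {p1,p6,p10} | {p4} | {p8} | {p11} | {p2}.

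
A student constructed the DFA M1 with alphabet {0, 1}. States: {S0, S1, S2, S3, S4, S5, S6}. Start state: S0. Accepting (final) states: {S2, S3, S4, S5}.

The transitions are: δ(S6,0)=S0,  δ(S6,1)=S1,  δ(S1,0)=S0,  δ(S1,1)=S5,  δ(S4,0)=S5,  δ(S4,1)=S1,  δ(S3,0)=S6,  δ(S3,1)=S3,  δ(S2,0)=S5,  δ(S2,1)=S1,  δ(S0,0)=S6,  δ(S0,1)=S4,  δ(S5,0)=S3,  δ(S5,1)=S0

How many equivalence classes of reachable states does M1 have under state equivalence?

States {S2} cannot be reached from the start state, so discard them.
Start with accepting vs non-accepting: {S3,S4,S5} | {S0,S1,S6}.
Refine {S3,S4,S5} on symbol 0: members go to different blocks, giving {S4,S5} and {S3}.
Split {S4,S5} by δ(·,0) → {S4} and {S5}.
Refine {S0,S1,S6} on symbol 1: members go to different blocks, giving {S0} and {S1} and {S6}.
The partition is now stable with 6 blocks: {S4} | {S0} | {S3} | {S5} | {S1} | {S6}.

6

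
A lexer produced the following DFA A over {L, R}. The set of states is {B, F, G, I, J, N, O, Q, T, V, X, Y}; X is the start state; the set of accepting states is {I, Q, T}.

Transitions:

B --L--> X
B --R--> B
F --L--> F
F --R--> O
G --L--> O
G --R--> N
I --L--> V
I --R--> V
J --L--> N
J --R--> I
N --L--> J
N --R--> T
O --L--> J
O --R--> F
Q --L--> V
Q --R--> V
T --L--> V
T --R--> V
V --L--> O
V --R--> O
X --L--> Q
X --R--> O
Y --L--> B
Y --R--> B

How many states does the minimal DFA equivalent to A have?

States {B,G,Y} cannot be reached from the start state, so discard them.
P0 = {I,Q,T} | {F,J,N,O,V,X}.
Refine {F,J,N,O,V,X} on symbol L: members go to different blocks, giving {F,J,N,O,V} and {X}.
Refine {F,J,N,O,V} on symbol R: members go to different blocks, giving {F,O,V} and {J,N}.
On input L, block {F,O,V} splits into {F,V} and {O}.
Refine {F,V} on symbol L: members go to different blocks, giving {V} and {F}.
The partition is now stable with 6 blocks: {I,Q,T} | {V} | {X} | {J,N} | {O} | {F}.

6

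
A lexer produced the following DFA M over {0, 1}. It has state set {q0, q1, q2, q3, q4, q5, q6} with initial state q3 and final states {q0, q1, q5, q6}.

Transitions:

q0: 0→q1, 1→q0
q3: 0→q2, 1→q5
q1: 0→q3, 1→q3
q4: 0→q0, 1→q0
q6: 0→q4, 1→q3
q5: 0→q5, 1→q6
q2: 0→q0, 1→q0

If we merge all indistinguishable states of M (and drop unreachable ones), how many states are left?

P0 = {q0,q1,q5,q6} | {q2,q3,q4}.
Refine {q0,q1,q5,q6} on symbol 0: members go to different blocks, giving {q0,q5} and {q1,q6}.
On input 0, block {q0,q5} splits into {q0} and {q5}.
Split {q2,q3,q4} by δ(·,0) → {q2,q4} and {q3}.
On input 0, block {q1,q6} splits into {q1} and {q6}.
The partition is now stable with 6 blocks: {q0} | {q2,q4} | {q1} | {q5} | {q3} | {q6}.

6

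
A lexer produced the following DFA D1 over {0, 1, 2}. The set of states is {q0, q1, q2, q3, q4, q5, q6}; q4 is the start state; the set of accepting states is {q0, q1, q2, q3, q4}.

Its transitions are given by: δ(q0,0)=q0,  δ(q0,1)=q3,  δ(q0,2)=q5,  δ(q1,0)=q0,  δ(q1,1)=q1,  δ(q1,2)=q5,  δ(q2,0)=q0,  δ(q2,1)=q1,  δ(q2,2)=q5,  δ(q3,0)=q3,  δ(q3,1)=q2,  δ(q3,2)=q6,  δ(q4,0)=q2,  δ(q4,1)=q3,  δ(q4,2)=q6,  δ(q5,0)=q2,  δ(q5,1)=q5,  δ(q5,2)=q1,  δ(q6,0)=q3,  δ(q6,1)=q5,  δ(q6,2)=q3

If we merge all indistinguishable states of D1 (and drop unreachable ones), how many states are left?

Every state is reachable, so we keep all 7.
Start with accepting vs non-accepting: {q0,q1,q2,q3,q4} | {q5,q6}.
Stable partition: {q0,q1,q2,q3,q4} | {q5,q6} — 2 equivalence classes.

2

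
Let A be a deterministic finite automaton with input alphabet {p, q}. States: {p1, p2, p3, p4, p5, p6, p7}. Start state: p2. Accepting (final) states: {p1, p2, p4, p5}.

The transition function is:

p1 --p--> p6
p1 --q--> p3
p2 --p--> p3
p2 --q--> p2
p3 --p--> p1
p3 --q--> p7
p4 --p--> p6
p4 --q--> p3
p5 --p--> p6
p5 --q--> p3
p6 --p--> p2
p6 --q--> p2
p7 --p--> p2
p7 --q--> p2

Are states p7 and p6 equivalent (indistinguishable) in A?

Yes

Reachable states from the start: {p1,p2,p3,p6,p7}. Unreachable: {p4,p5} — drop them.
Initial partition by acceptance: {p1,p2} | {p3,p6,p7}.
Refine {p1,p2} on symbol q: members go to different blocks, giving {p1} and {p2}.
Refine {p3,p6,p7} on symbol p: members go to different blocks, giving {p6,p7} and {p3}.
Stable partition: {p1} | {p6,p7} | {p2} | {p3} — 4 equivalence classes.
p7 and p6 lie in the same block of the stable partition, so they are equivalent — no string distinguishes them.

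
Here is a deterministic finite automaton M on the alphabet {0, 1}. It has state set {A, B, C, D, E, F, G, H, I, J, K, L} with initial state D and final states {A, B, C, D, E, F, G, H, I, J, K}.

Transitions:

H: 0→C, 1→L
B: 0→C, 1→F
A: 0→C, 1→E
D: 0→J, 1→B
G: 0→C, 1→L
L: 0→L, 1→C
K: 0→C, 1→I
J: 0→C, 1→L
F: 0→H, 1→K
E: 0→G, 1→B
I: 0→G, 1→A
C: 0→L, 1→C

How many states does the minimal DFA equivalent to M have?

Every state is reachable, so we keep all 12.
P0 = {A,B,C,D,E,F,G,H,I,J,K} | {L}.
On input 0, block {A,B,C,D,E,F,G,H,I,J,K} splits into {A,B,D,E,F,G,H,I,J,K} and {C}.
Split {A,B,D,E,F,G,H,I,J,K} by δ(·,0) → {A,B,G,H,J,K} and {D,E,F,I}.
Split {A,B,G,H,J,K} by δ(·,1) → {A,B,K} and {G,H,J}.
The partition is now stable with 5 blocks: {A,B,K} | {L} | {C} | {D,E,F,I} | {G,H,J}.

5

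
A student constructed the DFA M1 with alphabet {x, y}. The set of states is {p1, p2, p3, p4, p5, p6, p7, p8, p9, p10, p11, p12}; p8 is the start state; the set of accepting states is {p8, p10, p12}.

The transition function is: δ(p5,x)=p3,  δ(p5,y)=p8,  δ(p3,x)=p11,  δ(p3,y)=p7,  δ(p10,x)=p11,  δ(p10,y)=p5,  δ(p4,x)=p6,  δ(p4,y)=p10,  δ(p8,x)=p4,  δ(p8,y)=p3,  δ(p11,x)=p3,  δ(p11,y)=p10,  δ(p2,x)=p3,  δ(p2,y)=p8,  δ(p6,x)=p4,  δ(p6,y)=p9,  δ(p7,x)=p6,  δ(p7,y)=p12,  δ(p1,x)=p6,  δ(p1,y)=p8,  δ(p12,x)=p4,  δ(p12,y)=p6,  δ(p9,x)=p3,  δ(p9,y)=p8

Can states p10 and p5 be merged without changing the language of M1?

First remove the unreachable states {p1,p2}; 10 states remain.
P0 = {p8,p10,p12} | {p3,p4,p5,p6,p7,p9,p11}.
On input y, block {p3,p4,p5,p6,p7,p9,p11} splits into {p4,p5,p7,p9,p11} and {p3,p6}.
On input y, block {p8,p10,p12} splits into {p8,p12} and {p10}.
Split {p4,p5,p7,p9,p11} by δ(·,y) → {p5,p7,p9} and {p4,p11}.
No further refinement is possible. Final partition (5 blocks): {p8,p12} | {p5,p7,p9} | {p3,p6} | {p10} | {p4,p11}.
p10 and p5 end up in different blocks, so they are distinguishable. For instance, the string 'ε' is accepted from only p10.

No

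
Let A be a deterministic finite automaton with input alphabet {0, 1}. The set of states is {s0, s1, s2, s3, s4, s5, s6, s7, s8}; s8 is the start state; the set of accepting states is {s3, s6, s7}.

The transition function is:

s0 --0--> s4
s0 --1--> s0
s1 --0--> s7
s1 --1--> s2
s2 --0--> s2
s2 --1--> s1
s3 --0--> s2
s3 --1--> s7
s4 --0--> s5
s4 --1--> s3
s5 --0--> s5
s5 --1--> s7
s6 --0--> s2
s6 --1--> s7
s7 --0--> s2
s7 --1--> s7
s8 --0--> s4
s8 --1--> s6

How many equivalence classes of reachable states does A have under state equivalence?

Reachable states from the start: {s1,s2,s3,s4,s5,s6,s7,s8}. Unreachable: {s0} — drop them.
Initial partition by acceptance: {s3,s6,s7} | {s1,s2,s4,s5,s8}.
Refine {s1,s2,s4,s5,s8} on symbol 0: members go to different blocks, giving {s2,s4,s5,s8} and {s1}.
On input 1, block {s2,s4,s5,s8} splits into {s4,s5,s8} and {s2}.
Stable partition: {s3,s6,s7} | {s4,s5,s8} | {s1} | {s2} — 4 equivalence classes.

4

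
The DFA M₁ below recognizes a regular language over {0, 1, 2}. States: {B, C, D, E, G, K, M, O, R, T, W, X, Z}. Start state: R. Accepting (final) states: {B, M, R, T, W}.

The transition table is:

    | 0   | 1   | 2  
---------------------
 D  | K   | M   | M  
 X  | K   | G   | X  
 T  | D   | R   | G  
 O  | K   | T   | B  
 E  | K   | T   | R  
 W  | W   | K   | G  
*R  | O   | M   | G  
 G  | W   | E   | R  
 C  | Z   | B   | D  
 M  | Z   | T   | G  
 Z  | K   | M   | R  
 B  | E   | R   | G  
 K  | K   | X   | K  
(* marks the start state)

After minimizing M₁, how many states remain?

6

States {C} cannot be reached from the start state, so discard them.
Start with accepting vs non-accepting: {B,M,R,T,W} | {D,E,G,K,O,X,Z}.
Refine {B,M,R,T,W} on symbol 0: members go to different blocks, giving {B,M,R,T} and {W}.
Split {D,E,G,K,O,X,Z} by δ(·,0) → {D,E,K,O,X,Z} and {G}.
Refine {D,E,K,O,X,Z} on symbol 1: members go to different blocks, giving {D,E,O,Z} and {X} and {K}.
The partition is now stable with 6 blocks: {B,M,R,T} | {D,E,O,Z} | {W} | {G} | {X} | {K}.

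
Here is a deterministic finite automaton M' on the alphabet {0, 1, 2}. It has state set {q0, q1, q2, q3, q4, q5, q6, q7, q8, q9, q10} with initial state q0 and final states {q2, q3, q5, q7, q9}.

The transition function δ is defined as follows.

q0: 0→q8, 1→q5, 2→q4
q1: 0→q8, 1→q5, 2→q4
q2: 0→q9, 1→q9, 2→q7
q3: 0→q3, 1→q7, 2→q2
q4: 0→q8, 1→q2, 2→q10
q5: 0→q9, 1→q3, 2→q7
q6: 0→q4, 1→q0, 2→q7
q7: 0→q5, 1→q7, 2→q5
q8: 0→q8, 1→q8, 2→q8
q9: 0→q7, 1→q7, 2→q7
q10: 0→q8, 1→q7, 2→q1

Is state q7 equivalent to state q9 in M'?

Yes

Reachable states from the start: {q0,q1,q2,q3,q4,q5,q7,q8,q9,q10}. Unreachable: {q6} — drop them.
P0 = {q2,q3,q5,q7,q9} | {q0,q1,q4,q8,q10}.
On input 1, block {q0,q1,q4,q8,q10} splits into {q0,q1,q4,q10} and {q8}.
The partition is now stable with 3 blocks: {q2,q3,q5,q7,q9} | {q0,q1,q4,q10} | {q8}.
q7 and q9 lie in the same block of the stable partition, so they are equivalent — no string distinguishes them.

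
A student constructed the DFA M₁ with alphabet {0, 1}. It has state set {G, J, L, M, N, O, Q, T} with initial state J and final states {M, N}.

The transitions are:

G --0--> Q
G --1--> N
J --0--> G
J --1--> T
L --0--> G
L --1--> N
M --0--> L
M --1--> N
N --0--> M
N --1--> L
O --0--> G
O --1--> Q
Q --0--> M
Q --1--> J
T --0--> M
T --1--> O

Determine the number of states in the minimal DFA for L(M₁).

Start with accepting vs non-accepting: {M,N} | {G,J,L,O,Q,T}.
Split {M,N} by δ(·,0) → {M} and {N}.
On input 0, block {G,J,L,O,Q,T} splits into {G,J,L,O} and {Q,T}.
On input 0, block {G,J,L,O} splits into {J,L,O} and {G}.
On input 1, block {J,L,O} splits into {J,O} and {L}.
Stable partition: {M} | {J,O} | {N} | {Q,T} | {G} | {L} — 6 equivalence classes.

6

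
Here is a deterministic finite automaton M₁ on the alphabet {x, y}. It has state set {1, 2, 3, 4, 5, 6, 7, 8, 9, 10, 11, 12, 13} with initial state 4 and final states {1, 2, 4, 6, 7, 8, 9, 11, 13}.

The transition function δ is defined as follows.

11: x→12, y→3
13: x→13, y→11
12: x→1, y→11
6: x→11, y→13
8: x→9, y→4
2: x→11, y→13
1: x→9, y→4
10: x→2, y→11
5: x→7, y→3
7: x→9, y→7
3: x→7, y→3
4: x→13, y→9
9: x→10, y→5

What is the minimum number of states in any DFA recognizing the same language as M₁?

6

First remove the unreachable states {6,8}; 11 states remain.
Initial partition by acceptance: {1,2,4,7,9,11,13} | {3,5,10,12}.
On input x, block {1,2,4,7,9,11,13} splits into {1,2,4,7,13} and {9,11}.
Refine {1,2,4,7,13} on symbol x: members go to different blocks, giving {1,2,7} and {4,13}.
Split {1,2,7} by δ(·,y) → {1,2} and {7}.
On input x, block {3,5,10,12} splits into {3,5} and {10,12}.
The partition is now stable with 6 blocks: {1,2} | {3,5} | {9,11} | {4,13} | {7} | {10,12}.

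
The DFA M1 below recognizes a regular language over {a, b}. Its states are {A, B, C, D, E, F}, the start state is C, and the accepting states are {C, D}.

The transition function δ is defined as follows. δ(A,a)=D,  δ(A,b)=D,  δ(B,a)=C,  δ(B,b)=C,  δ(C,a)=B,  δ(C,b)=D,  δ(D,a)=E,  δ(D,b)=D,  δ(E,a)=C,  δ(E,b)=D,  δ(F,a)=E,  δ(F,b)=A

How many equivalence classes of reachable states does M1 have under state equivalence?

Reachable states from the start: {B,C,D,E}. Unreachable: {A,F} — drop them.
Initial partition by acceptance: {C,D} | {B,E}.
Stable partition: {C,D} | {B,E} — 2 equivalence classes.

2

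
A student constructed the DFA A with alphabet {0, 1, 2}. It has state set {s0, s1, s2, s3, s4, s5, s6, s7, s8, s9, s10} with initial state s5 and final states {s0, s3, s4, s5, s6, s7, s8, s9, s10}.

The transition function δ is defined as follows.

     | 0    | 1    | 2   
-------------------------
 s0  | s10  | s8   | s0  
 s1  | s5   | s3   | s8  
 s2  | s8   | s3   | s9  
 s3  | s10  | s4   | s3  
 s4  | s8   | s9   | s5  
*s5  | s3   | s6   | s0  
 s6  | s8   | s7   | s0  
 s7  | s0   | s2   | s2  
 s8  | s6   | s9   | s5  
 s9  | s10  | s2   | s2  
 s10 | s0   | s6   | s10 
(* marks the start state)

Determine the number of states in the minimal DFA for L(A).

4

States {s1} cannot be reached from the start state, so discard them.
P0 = {s0,s3,s4,s5,s6,s7,s8,s9,s10} | {s2}.
Split {s0,s3,s4,s5,s6,s7,s8,s9,s10} by δ(·,1) → {s0,s3,s4,s5,s6,s8,s10} and {s7,s9}.
On input 1, block {s0,s3,s4,s5,s6,s8,s10} splits into {s0,s3,s5,s10} and {s4,s6,s8}.
No further refinement is possible. Final partition (4 blocks): {s0,s3,s5,s10} | {s2} | {s7,s9} | {s4,s6,s8}.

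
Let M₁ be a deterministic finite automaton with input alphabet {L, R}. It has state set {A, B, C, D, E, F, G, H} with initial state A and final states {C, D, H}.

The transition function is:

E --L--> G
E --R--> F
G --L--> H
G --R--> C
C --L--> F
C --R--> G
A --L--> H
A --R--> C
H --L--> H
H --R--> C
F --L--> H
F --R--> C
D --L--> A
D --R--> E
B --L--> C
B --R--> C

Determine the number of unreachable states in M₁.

3

Starting at A and following transitions, the reachable set is {A, C, F, G, H}. That leaves B, D, E unreachable — 3 in total.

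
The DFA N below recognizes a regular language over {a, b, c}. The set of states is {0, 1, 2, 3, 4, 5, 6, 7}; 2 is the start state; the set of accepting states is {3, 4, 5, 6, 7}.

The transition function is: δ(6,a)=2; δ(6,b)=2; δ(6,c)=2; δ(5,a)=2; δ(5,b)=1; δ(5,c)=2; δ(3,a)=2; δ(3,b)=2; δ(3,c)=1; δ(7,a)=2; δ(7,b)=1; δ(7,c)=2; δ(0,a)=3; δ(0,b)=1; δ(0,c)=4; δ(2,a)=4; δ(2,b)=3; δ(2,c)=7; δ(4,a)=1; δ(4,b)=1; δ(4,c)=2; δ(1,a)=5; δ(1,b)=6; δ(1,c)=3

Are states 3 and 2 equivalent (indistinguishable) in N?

No

First remove the unreachable states {0}; 7 states remain.
P0 = {3,4,5,6,7} | {1,2}.
Stable partition: {3,4,5,6,7} | {1,2} — 2 equivalence classes.
3 and 2 end up in different blocks, so they are distinguishable. For instance, the string 'ε' is accepted from only 3.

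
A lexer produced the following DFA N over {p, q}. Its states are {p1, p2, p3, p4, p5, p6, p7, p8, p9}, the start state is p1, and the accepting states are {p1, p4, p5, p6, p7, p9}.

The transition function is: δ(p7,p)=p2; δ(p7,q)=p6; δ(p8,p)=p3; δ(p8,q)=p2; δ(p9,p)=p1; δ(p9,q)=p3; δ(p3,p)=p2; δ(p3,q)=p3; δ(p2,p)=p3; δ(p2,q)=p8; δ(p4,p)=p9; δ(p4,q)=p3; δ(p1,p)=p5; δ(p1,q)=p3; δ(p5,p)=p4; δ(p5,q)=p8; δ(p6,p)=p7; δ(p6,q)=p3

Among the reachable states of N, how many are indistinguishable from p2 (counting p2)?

First remove the unreachable states {p6,p7}; 7 states remain.
Start with accepting vs non-accepting: {p1,p4,p5,p9} | {p2,p3,p8}.
Stable partition: {p1,p4,p5,p9} | {p2,p3,p8} — 2 equivalence classes.
The equivalence class containing p2 is {p2,p3,p8}, of size 3.

3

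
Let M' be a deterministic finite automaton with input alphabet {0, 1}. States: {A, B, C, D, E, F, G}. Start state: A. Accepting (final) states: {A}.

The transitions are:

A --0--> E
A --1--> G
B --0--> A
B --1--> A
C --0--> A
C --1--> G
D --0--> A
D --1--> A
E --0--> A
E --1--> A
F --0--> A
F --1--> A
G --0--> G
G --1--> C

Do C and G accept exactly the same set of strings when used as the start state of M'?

No

First remove the unreachable states {B,D,F}; 4 states remain.
Initial partition by acceptance: {A} | {C,E,G}.
On input 0, block {C,E,G} splits into {C,E} and {G}.
On input 1, block {C,E} splits into {C} and {E}.
The partition is now stable with 4 blocks: {A} | {C} | {G} | {E}.
C and G end up in different blocks, so they are distinguishable. For instance, the string '0' is accepted from only C.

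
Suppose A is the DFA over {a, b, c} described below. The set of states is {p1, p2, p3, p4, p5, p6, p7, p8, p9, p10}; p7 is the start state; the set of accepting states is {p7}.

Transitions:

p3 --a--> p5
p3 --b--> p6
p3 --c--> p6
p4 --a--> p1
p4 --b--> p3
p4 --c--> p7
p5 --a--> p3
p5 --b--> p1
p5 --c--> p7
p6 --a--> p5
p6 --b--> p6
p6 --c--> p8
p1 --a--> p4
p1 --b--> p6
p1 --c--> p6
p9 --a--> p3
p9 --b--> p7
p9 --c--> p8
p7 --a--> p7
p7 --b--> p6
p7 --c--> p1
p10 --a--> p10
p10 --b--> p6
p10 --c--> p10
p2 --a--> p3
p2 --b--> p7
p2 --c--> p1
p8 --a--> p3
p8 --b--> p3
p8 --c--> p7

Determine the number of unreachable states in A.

BFS from p7 reaches {p1, p3, p4, p5, p6, p7, p8}; the 3 state(s) p2, p9, p10 are never visited.

3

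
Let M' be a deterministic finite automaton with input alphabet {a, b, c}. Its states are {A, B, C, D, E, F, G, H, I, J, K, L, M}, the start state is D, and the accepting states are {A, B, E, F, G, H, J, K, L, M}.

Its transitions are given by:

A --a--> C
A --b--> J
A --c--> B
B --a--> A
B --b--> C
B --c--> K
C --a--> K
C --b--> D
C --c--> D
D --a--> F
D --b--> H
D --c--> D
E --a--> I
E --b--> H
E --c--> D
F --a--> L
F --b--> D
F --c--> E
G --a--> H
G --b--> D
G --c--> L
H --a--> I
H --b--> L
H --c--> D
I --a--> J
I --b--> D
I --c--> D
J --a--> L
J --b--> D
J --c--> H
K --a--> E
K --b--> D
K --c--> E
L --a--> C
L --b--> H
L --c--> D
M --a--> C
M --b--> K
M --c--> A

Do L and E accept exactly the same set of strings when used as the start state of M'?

Yes

Reachable states from the start: {C,D,E,F,H,I,J,K,L}. Unreachable: {A,B,G,M} — drop them.
Initial partition by acceptance: {E,F,H,J,K,L} | {C,D,I}.
Split {E,F,H,J,K,L} by δ(·,a) → {E,H,L} and {F,J,K}.
On input b, block {C,D,I} splits into {C,I} and {D}.
No further refinement is possible. Final partition (4 blocks): {E,H,L} | {C,I} | {F,J,K} | {D}.
L and E lie in the same block of the stable partition, so they are equivalent — no string distinguishes them.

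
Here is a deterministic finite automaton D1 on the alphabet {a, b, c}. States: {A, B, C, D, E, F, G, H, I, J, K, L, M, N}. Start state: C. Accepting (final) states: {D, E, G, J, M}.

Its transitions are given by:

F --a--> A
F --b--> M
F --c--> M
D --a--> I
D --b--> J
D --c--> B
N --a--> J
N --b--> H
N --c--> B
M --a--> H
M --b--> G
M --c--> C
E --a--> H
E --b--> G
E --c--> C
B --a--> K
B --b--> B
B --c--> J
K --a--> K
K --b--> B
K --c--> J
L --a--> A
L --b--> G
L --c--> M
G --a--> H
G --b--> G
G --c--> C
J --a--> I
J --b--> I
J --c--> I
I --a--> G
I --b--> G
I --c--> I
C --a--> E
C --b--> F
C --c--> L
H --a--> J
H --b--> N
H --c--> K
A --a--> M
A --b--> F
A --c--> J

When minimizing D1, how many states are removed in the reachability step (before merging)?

1

Starting at C and following transitions, the reachable set is {A, B, C, E, F, G, H, I, J, K, L, M, N}. That leaves D unreachable — 1 in total.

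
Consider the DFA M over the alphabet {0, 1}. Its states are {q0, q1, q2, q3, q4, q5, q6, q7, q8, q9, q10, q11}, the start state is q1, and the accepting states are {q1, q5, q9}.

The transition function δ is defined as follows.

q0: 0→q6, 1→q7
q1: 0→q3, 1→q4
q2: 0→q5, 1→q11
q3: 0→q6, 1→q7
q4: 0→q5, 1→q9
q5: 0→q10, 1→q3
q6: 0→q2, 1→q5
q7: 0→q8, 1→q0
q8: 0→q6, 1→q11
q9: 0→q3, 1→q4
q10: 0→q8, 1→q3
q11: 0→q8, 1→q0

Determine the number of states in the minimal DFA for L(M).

Every state is reachable, so we keep all 12.
Start with accepting vs non-accepting: {q1,q5,q9} | {q0,q2,q3,q4,q6,q7,q8,q10,q11}.
Refine {q0,q2,q3,q4,q6,q7,q8,q10,q11} on symbol 0: members go to different blocks, giving {q0,q3,q6,q7,q8,q10,q11} and {q2,q4}.
Refine {q1,q5,q9} on symbol 1: members go to different blocks, giving {q1,q9} and {q5}.
Split {q0,q3,q6,q7,q8,q10,q11} by δ(·,0) → {q0,q3,q7,q8,q10,q11} and {q6}.
Refine {q0,q3,q7,q8,q10,q11} on symbol 0: members go to different blocks, giving {q0,q3,q8} and {q7,q10,q11}.
Refine {q2,q4} on symbol 1: members go to different blocks, giving {q2} and {q4}.
Stable partition: {q1,q9} | {q0,q3,q8} | {q2} | {q5} | {q6} | {q7,q10,q11} | {q4} — 7 equivalence classes.

7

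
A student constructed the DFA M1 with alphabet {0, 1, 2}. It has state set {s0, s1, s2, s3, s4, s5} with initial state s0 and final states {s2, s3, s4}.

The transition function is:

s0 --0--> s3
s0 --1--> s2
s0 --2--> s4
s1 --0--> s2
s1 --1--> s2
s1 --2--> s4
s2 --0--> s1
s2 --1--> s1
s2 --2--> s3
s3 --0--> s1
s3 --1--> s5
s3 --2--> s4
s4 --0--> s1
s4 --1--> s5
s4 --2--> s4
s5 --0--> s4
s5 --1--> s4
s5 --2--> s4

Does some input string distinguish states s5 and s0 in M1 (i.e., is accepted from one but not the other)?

No

All states are reachable from the start state.
P0 = {s2,s3,s4} | {s0,s1,s5}.
Stable partition: {s2,s3,s4} | {s0,s1,s5} — 2 equivalence classes.
s5 and s0 lie in the same block of the stable partition, so they are equivalent — no string distinguishes them.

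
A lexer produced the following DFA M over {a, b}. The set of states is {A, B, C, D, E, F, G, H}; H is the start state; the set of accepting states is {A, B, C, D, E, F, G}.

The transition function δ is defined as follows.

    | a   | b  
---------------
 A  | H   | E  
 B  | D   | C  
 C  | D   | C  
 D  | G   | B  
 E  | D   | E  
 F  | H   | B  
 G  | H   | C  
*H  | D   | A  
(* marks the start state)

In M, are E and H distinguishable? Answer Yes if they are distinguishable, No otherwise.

Yes

States {F} cannot be reached from the start state, so discard them.
Initial partition by acceptance: {A,B,C,D,E,G} | {H}.
On input a, block {A,B,C,D,E,G} splits into {B,C,D,E} and {A,G}.
Split {B,C,D,E} by δ(·,a) → {B,C,E} and {D}.
The partition is now stable with 4 blocks: {B,C,E} | {H} | {A,G} | {D}.
E and H end up in different blocks, so they are distinguishable. For instance, the string 'ε' is accepted from only E.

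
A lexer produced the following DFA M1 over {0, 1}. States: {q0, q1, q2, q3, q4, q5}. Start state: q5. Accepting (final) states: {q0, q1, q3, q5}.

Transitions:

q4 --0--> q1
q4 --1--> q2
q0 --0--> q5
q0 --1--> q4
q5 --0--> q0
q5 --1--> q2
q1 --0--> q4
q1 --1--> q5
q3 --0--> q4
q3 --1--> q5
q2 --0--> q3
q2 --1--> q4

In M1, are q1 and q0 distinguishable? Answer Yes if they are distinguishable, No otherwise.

Yes

Start with accepting vs non-accepting: {q0,q1,q3,q5} | {q2,q4}.
Refine {q0,q1,q3,q5} on symbol 0: members go to different blocks, giving {q0,q5} and {q1,q3}.
Stable partition: {q0,q5} | {q2,q4} | {q1,q3} — 3 equivalence classes.
q1 and q0 end up in different blocks, so they are distinguishable. For instance, the string '0' is accepted from only q0.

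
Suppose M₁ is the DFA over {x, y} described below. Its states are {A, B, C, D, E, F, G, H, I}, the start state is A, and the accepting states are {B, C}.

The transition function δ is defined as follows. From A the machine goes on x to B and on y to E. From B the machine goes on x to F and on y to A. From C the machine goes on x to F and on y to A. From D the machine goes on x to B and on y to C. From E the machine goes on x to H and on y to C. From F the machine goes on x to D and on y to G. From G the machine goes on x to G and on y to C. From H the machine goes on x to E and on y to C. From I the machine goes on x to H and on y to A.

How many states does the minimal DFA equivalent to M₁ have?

5

First remove the unreachable states {I}; 8 states remain.
Initial partition by acceptance: {B,C} | {A,D,E,F,G,H}.
Refine {A,D,E,F,G,H} on symbol x: members go to different blocks, giving {E,F,G,H} and {A,D}.
Split {E,F,G,H} by δ(·,x) → {E,G,H} and {F}.
Split {A,D} by δ(·,y) → {A} and {D}.
No further refinement is possible. Final partition (5 blocks): {B,C} | {E,G,H} | {A} | {F} | {D}.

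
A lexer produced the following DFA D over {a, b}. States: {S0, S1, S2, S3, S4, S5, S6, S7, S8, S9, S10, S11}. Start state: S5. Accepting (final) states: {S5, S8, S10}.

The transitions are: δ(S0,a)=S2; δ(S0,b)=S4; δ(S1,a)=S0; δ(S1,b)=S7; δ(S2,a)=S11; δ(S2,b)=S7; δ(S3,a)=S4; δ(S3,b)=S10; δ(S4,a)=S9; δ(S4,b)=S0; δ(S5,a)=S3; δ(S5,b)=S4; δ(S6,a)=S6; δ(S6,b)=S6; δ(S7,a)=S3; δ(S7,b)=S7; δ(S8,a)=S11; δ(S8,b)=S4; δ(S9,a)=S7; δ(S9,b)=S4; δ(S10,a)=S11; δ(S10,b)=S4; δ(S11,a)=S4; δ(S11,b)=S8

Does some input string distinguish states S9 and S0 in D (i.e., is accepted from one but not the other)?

First remove the unreachable states {S1,S6}; 10 states remain.
P0 = {S5,S8,S10} | {S0,S2,S3,S4,S7,S9,S11}.
Refine {S0,S2,S3,S4,S7,S9,S11} on symbol b: members go to different blocks, giving {S0,S2,S4,S7,S9} and {S3,S11}.
Split {S0,S2,S4,S7,S9} by δ(·,a) → {S0,S4,S9} and {S2,S7}.
On input a, block {S0,S4,S9} splits into {S0,S9} and {S4}.
No further refinement is possible. Final partition (5 blocks): {S5,S8,S10} | {S0,S9} | {S3,S11} | {S2,S7} | {S4}.
S9 and S0 lie in the same block of the stable partition, so they are equivalent — no string distinguishes them.

No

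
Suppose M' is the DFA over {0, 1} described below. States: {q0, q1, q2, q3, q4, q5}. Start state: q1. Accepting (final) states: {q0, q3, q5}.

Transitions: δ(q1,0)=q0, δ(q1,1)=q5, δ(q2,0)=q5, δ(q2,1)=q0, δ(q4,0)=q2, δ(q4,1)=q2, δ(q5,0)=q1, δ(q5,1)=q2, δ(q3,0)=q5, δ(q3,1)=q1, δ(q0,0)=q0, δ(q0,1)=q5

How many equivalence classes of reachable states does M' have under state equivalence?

Reachable states from the start: {q0,q1,q2,q5}. Unreachable: {q3,q4} — drop them.
Start with accepting vs non-accepting: {q0,q5} | {q1,q2}.
On input 0, block {q0,q5} splits into {q0} and {q5}.
Split {q1,q2} by δ(·,0) → {q1} and {q2}.
No further refinement is possible. Final partition (4 blocks): {q0} | {q1} | {q5} | {q2}.

4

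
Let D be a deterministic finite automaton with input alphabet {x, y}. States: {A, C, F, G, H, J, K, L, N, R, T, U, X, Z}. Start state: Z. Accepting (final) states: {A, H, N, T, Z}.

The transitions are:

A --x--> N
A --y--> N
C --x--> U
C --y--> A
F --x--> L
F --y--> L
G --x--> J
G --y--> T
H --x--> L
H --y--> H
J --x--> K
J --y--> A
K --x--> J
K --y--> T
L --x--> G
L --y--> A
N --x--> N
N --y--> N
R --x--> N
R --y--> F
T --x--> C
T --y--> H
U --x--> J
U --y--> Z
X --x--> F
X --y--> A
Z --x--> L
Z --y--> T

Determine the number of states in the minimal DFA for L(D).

4

Reachable states from the start: {A,C,G,H,J,K,L,N,T,U,Z}. Unreachable: {F,R,X} — drop them.
Initial partition by acceptance: {A,H,N,T,Z} | {C,G,J,K,L,U}.
Refine {A,H,N,T,Z} on symbol x: members go to different blocks, giving {H,T,Z} and {A,N}.
Split {C,G,J,K,L,U} by δ(·,y) → {C,J,L} and {G,K,U}.
The partition is now stable with 4 blocks: {H,T,Z} | {C,J,L} | {A,N} | {G,K,U}.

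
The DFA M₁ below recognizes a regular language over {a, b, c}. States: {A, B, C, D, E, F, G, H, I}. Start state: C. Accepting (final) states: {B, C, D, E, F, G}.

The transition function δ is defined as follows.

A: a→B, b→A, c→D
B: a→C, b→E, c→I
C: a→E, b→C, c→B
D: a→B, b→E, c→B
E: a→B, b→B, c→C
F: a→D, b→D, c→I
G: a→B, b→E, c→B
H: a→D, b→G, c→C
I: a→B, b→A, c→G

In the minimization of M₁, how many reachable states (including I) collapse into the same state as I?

Reachable states from the start: {A,B,C,D,E,G,I}. Unreachable: {F,H} — drop them.
P0 = {B,C,D,E,G} | {A,I}.
Refine {B,C,D,E,G} on symbol c: members go to different blocks, giving {C,D,E,G} and {B}.
Refine {C,D,E,G} on symbol a: members go to different blocks, giving {D,E,G} and {C}.
On input b, block {D,E,G} splits into {D,G} and {E}.
Stable partition: {D,G} | {A,I} | {B} | {C} | {E} — 5 equivalence classes.
State I belongs to the block {A,I}, which has 2 states.

2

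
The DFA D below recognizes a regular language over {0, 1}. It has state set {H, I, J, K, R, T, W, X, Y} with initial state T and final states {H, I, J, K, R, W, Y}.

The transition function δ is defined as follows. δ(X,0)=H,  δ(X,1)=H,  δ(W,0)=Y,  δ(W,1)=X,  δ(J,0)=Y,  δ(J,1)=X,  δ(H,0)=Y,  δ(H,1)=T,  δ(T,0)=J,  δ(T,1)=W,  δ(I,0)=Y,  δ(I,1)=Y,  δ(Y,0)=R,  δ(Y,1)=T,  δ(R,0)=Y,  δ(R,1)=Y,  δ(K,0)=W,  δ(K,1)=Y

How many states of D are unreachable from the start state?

BFS from T reaches {H, J, R, T, W, X, Y}; the 2 state(s) I, K are never visited.

2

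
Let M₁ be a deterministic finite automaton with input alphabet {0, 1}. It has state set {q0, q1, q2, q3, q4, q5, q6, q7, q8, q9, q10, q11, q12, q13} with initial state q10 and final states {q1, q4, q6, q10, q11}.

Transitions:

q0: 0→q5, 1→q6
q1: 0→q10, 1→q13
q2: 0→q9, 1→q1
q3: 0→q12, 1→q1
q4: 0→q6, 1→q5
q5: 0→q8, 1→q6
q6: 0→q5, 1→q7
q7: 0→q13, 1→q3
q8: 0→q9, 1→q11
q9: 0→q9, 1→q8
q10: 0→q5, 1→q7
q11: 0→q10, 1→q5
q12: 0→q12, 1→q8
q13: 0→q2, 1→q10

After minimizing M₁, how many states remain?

Reachable states from the start: {q1,q2,q3,q5,q6,q7,q8,q9,q10,q11,q12,q13}. Unreachable: {q0,q4} — drop them.
Initial partition by acceptance: {q1,q6,q10,q11} | {q2,q3,q5,q7,q8,q9,q12,q13}.
On input 0, block {q1,q6,q10,q11} splits into {q1,q11} and {q6,q10}.
Refine {q2,q3,q5,q7,q8,q9,q12,q13} on symbol 1: members go to different blocks, giving {q2,q3,q8} and {q7,q9,q12} and {q5,q13}.
Split {q7,q9,q12} by δ(·,0) → {q9,q12} and {q7}.
Stable partition: {q1,q11} | {q2,q3,q8} | {q6,q10} | {q9,q12} | {q5,q13} | {q7} — 6 equivalence classes.

6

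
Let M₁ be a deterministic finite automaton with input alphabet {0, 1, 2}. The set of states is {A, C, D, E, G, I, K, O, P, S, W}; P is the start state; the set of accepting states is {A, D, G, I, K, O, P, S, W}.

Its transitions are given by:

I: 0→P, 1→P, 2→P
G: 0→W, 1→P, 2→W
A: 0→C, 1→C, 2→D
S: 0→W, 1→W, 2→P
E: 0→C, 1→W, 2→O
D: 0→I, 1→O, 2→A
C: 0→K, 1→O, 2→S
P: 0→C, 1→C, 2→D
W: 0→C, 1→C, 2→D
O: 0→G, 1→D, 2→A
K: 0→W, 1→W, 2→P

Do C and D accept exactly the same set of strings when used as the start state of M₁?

No

Reachable states from the start: {A,C,D,G,I,K,O,P,S,W}. Unreachable: {E} — drop them.
P0 = {A,D,G,I,K,O,P,S,W} | {C}.
Refine {A,D,G,I,K,O,P,S,W} on symbol 0: members go to different blocks, giving {D,G,I,K,O,S} and {A,P,W}.
On input 0, block {D,G,I,K,O,S} splits into {G,I,K,S} and {D,O}.
Stable partition: {G,I,K,S} | {C} | {A,P,W} | {D,O} — 4 equivalence classes.
C and D end up in different blocks, so they are distinguishable. For instance, the string 'ε' is accepted from only D.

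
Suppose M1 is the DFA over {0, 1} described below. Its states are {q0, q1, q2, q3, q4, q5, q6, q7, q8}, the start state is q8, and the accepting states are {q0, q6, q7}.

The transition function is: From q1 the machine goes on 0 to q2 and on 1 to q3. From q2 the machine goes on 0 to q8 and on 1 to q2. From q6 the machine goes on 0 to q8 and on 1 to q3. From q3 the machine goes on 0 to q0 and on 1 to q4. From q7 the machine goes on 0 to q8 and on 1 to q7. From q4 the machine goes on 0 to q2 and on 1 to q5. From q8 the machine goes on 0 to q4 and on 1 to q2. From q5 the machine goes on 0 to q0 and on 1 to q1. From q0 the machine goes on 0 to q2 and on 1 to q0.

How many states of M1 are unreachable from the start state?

2

No path from q8 leads to q6, q7; the other 7 states are all reachable.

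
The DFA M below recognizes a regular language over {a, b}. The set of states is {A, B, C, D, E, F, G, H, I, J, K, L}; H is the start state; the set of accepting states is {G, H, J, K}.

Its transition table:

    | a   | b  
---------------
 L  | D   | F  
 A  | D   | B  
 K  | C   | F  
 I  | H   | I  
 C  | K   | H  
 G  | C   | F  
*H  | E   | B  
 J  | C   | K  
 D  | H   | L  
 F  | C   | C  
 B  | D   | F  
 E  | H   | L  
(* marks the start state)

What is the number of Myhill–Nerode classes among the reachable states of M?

States {A,G,I,J} cannot be reached from the start state, so discard them.
P0 = {H,K} | {B,C,D,E,F,L}.
Refine {B,C,D,E,F,L} on symbol a: members go to different blocks, giving {B,F,L} and {C,D,E}.
Refine {B,F,L} on symbol b: members go to different blocks, giving {B,L} and {F}.
Split {H,K} by δ(·,b) → {H} and {K}.
Refine {C,D,E} on symbol a: members go to different blocks, giving {D,E} and {C}.
The partition is now stable with 6 blocks: {H} | {B,L} | {D,E} | {F} | {K} | {C}.

6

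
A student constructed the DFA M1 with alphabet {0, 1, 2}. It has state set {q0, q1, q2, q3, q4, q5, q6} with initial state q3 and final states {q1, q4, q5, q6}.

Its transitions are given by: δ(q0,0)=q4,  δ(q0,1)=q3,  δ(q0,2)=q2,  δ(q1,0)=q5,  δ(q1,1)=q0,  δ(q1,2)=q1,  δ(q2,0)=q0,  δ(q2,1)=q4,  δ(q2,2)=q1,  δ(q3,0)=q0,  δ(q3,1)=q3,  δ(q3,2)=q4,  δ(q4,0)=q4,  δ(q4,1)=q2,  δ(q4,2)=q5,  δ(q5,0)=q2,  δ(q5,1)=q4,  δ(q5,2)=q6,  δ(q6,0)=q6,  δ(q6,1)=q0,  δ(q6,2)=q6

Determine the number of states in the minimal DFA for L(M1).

P0 = {q1,q4,q5,q6} | {q0,q2,q3}.
Split {q1,q4,q5,q6} by δ(·,0) → {q1,q4,q6} and {q5}.
Refine {q1,q4,q6} on symbol 0: members go to different blocks, giving {q4,q6} and {q1}.
Split {q4,q6} by δ(·,2) → {q4} and {q6}.
Refine {q0,q2,q3} on symbol 0: members go to different blocks, giving {q2,q3} and {q0}.
On input 1, block {q2,q3} splits into {q2} and {q3}.
The partition is now stable with 7 blocks: {q4} | {q2} | {q5} | {q1} | {q6} | {q0} | {q3}.

7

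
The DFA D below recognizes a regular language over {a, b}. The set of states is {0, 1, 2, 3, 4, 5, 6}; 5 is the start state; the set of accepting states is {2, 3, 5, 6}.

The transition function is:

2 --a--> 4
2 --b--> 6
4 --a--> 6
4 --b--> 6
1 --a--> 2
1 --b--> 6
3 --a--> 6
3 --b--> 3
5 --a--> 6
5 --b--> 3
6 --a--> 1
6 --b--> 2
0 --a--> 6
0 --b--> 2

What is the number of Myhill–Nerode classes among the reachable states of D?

First remove the unreachable states {0}; 6 states remain.
Start with accepting vs non-accepting: {2,3,5,6} | {1,4}.
Refine {2,3,5,6} on symbol a: members go to different blocks, giving {2,6} and {3,5}.
Stable partition: {2,6} | {1,4} | {3,5} — 3 equivalence classes.

3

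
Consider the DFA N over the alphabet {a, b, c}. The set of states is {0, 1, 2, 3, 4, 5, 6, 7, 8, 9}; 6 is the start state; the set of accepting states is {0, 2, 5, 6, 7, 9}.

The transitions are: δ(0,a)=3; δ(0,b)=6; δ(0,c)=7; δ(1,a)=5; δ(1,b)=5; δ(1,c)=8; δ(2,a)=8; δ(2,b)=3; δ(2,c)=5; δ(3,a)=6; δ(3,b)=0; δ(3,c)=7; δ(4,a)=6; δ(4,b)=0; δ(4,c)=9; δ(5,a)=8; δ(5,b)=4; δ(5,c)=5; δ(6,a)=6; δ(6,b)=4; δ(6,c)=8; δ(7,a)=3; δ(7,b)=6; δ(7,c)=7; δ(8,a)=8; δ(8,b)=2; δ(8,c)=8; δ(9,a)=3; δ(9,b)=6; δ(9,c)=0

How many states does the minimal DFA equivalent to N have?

5

States {1} cannot be reached from the start state, so discard them.
Start with accepting vs non-accepting: {0,2,5,6,7,9} | {3,4,8}.
Split {0,2,5,6,7,9} by δ(·,a) → {0,2,5,7,9} and {6}.
Split {0,2,5,7,9} by δ(·,b) → {0,7,9} and {2,5}.
Split {3,4,8} by δ(·,a) → {3,4} and {8}.
No further refinement is possible. Final partition (5 blocks): {0,7,9} | {3,4} | {6} | {2,5} | {8}.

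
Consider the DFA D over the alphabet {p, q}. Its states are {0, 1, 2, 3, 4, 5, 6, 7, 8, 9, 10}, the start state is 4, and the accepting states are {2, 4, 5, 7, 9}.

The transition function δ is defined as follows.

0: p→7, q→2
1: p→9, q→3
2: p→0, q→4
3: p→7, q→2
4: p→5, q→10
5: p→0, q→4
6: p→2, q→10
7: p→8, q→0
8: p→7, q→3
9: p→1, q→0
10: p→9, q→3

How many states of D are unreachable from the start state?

1

No path from 4 leads to 6; the other 10 states are all reachable.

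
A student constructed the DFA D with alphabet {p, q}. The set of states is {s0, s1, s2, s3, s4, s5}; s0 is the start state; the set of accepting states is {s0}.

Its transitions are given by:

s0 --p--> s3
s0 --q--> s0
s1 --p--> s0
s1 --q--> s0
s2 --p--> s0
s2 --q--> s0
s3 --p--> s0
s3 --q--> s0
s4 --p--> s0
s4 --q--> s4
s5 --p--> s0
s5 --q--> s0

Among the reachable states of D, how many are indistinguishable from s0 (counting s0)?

1

States {s1,s2,s4,s5} cannot be reached from the start state, so discard them.
Initial partition by acceptance: {s0} | {s3}.
The partition is now stable with 2 blocks: {s0} | {s3}.
The equivalence class containing s0 is {s0}, of size 1.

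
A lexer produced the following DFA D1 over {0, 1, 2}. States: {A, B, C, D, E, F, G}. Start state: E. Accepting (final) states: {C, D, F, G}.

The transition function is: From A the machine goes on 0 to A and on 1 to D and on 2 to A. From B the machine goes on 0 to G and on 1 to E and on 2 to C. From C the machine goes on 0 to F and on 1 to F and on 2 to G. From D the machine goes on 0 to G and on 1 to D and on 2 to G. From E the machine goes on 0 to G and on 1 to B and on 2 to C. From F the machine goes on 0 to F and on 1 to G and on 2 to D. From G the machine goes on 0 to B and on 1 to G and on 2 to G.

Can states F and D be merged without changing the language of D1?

Reachable states from the start: {B,C,D,E,F,G}. Unreachable: {A} — drop them.
Initial partition by acceptance: {C,D,F,G} | {B,E}.
Refine {C,D,F,G} on symbol 0: members go to different blocks, giving {C,D,F} and {G}.
On input 0, block {C,D,F} splits into {C,F} and {D}.
On input 1, block {C,F} splits into {C} and {F}.
No further refinement is possible. Final partition (5 blocks): {C} | {B,E} | {G} | {D} | {F}.
F and D end up in different blocks, so they are distinguishable. For instance, the string '00' is accepted from only F.

No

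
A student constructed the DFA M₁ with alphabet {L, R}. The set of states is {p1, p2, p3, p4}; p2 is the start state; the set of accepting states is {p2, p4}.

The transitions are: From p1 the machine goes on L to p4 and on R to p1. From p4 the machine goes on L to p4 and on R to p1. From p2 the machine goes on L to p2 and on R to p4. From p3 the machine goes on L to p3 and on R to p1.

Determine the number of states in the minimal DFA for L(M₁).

States {p3} cannot be reached from the start state, so discard them.
P0 = {p2,p4} | {p1}.
Split {p2,p4} by δ(·,R) → {p2} and {p4}.
No further refinement is possible. Final partition (3 blocks): {p2} | {p1} | {p4}.

3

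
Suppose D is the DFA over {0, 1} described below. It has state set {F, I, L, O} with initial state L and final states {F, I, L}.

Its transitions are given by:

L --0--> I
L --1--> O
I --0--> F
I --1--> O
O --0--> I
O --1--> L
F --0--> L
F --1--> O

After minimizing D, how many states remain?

Start with accepting vs non-accepting: {F,I,L} | {O}.
Stable partition: {F,I,L} | {O} — 2 equivalence classes.

2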